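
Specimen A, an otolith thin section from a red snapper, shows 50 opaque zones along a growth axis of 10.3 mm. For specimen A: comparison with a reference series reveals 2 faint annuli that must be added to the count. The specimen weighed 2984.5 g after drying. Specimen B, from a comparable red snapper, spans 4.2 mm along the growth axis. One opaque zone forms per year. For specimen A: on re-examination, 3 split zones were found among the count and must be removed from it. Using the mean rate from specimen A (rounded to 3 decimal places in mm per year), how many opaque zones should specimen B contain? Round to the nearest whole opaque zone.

Specimen A: true opaque zone count = 50 − 3 + 2 = 49.
A: Mean rate = 10.3 mm / 49 years ≈ 0.210 mm/year.
For B, 4.2 / 0.210 = 20.00 years ≈ 20 opaque zones.

20 opaque zones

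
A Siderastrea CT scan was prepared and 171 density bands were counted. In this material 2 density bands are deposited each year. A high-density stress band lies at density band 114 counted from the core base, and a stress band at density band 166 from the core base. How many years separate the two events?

166 − 114 = 52 density bands lie between the two events.
Dividing by 2 density bands per year: 52 / 2 = 26 years.

26 years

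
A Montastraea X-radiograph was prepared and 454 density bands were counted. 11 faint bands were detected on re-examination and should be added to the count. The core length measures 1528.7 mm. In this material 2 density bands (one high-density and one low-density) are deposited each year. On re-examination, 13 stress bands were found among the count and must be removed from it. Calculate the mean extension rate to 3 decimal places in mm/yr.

6.764 mm/yr

Correcting the raw count gives 454 − 13 + 11 = 452 true density bands.
With 2 density bands per year, 452 / 2 = 226 years.
Extension rate ≈ 1528.7 / 226 = 6.764 mm/yr.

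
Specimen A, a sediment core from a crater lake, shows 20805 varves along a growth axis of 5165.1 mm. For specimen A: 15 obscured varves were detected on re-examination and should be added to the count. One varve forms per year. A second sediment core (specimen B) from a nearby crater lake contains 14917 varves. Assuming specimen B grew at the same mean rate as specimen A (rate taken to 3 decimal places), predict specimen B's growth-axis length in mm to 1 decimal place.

3699.4 mm

Specimen A: true varve count = 20805 + 15 = 20820.
A: 5165.1 mm over 20820 years gives 5165.1 / 20820 ≈ 0.248 mm/year.
B's length ≈ 0.248 × 14917 = 3699.4 mm.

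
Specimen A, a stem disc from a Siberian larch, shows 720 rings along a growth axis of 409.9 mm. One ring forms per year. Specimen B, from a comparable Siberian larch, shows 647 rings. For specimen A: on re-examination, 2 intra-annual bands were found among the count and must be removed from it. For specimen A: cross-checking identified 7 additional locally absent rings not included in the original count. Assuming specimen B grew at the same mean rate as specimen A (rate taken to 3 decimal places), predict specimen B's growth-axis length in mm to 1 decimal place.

365.6 mm

Specimen A: true ring count = 720 − 2 + 7 = 725.
A: Extension rate ≈ 409.9 / 725 = 0.565 mm/year.
B's length ≈ 0.565 × 647 = 365.6 mm.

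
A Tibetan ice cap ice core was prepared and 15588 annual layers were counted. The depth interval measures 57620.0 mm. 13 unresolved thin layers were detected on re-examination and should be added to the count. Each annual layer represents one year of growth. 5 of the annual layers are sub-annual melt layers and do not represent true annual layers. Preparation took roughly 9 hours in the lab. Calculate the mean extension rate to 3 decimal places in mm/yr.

3.695 mm/yr

True annual layer count = 15588 − 5 + 13 = 15596.
Mean rate = 57620.0 mm / 15596 years ≈ 3.695 mm/yr.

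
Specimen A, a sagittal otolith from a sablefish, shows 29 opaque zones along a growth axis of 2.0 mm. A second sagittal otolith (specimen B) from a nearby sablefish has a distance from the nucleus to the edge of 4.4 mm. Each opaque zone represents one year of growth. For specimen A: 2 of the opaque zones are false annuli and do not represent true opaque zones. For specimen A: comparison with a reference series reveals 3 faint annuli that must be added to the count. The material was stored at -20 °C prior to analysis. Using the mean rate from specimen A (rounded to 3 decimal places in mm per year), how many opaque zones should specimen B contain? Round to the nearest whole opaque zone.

Specimen A: after corrections the count is 29 − 2 + 3 = 30 opaque zones.
A: Extension rate ≈ 2.0 / 30 = 0.067 mm/yr.
For B, 4.4 / 0.067 = 65.67 years ≈ 66 opaque zones.

66 opaque zones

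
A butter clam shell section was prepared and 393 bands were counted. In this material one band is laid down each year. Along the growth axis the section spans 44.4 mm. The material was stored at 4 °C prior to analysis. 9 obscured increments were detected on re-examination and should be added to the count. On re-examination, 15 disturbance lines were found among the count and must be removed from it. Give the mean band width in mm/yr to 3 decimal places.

After corrections the count is 393 − 15 + 9 = 387 bands.
Extension rate ≈ 44.4 / 387 = 0.115 mm/yr.

0.115 mm/yr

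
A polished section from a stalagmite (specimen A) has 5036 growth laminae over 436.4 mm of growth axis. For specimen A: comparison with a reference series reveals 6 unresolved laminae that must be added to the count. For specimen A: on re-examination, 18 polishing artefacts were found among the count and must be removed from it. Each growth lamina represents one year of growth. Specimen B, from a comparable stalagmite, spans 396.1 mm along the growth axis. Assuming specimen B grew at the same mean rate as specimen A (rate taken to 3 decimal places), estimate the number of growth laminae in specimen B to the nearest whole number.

4553 growth laminae

Specimen A: after corrections the count is 5036 − 18 + 6 = 5024 growth laminae.
A: Mean rate = 436.4 mm / 5024 years ≈ 0.087 mm per year.
For B, 396.1 / 0.087 = 4552.87 years ≈ 4553 growth laminae.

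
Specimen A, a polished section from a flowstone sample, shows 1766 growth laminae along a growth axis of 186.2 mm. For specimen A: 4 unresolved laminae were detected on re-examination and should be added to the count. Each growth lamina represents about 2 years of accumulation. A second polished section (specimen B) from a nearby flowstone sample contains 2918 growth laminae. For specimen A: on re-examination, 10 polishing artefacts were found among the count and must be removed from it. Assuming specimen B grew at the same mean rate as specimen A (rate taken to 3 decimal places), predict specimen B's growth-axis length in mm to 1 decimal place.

309.3 mm

Specimen A: after corrections the count is 1766 − 10 + 4 = 1760 growth laminae.
Specimen A: 1760 growth laminae at 2 years each span 1760 × 2 = 3520 years.
A: 186.2 mm over 3520 years gives 186.2 / 3520 ≈ 0.053 mm per year.
Specimen B: multiplying by 2 years per growth lamina: 2918 × 2 = 5836 years. For B, 0.053 mm/year × 5836 years = 309.3 mm.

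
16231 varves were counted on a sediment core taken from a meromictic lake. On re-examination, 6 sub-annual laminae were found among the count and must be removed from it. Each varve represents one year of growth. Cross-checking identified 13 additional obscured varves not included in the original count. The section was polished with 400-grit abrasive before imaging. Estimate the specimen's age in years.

16238 years

True varve count = 16231 − 6 + 13 = 16238.
At one varve per year, that is 16238 years.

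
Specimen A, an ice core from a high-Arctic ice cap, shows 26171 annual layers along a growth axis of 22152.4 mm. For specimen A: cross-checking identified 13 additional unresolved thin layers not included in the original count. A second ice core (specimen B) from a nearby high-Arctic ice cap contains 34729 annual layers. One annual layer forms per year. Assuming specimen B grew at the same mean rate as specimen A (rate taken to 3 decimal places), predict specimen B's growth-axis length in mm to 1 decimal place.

29380.7 mm

Specimen A: after corrections the count is 26171 + 13 = 26184 annual layers.
A: Mean rate = 22152.4 mm / 26184 years ≈ 0.846 mm per year.
B's length ≈ 0.846 × 34729 = 29380.7 mm.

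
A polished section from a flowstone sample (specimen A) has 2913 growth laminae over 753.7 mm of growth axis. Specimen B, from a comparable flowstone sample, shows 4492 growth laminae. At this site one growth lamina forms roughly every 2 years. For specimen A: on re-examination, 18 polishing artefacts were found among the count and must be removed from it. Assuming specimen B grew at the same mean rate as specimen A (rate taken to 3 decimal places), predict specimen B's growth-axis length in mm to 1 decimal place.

Specimen A: adjusted count: 2913 − 18 = 2895 growth laminae.
Specimen A: 2895 growth laminae at 2 years each span 2895 × 2 = 5790 years.
A: Mean rate = 753.7 mm / 5790 years ≈ 0.130 mm per year.
Specimen B: 4492 growth laminae at 2 years each span 4492 × 2 = 8984 years. For B, 0.130 mm/year × 8984 years = 1167.9 mm.

1167.9 mm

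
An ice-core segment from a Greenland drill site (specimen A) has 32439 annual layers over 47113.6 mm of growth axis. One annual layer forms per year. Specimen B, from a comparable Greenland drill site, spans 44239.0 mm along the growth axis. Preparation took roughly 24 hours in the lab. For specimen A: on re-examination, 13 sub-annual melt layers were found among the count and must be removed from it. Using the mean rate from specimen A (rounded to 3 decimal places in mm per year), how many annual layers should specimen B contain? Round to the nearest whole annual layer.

30447 annual layers

Specimen A: correcting the raw count gives 32439 − 13 = 32426 true annual layers.
A: 47113.6 mm over 32426 years gives 47113.6 / 32426 ≈ 1.453 mm/year.
For B, 44239.0 / 1.453 = 30446.66 years ≈ 30447 annual layers.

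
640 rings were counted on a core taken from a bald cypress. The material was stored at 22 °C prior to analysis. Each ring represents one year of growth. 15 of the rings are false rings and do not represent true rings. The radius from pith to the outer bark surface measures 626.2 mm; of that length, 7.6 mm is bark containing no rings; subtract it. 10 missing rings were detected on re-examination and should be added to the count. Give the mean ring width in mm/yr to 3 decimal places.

0.974 mm/yr

True ring count = 640 − 15 + 10 = 635.
Removing the 7.6 mm offcut leaves 626.2 − 7.6 = 618.6 mm.
618.6 mm over 635 years gives 618.6 / 635 ≈ 0.974 mm/yr.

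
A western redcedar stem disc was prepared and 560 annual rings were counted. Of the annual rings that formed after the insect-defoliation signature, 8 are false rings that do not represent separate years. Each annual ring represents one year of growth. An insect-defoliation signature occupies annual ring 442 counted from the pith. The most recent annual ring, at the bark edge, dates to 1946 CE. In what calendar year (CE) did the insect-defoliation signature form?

560 − 442 = 118 annual rings lie beyond the insect-defoliation signature toward the bark edge.
Excluding 8 false annual rings: 118 − 8 = 110.
1946 − 110 = 1836 CE.

1836 CE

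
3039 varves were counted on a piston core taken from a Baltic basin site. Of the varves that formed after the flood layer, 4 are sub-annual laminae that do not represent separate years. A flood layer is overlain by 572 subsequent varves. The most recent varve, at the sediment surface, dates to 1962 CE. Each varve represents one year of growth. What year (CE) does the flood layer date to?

There are 572 varves younger than the flood layer.
Removing the 4 false varves leaves 572 − 4 = 568 true varves beyond the flood layer.
1962 − 568 = 1394 CE.

1394 CE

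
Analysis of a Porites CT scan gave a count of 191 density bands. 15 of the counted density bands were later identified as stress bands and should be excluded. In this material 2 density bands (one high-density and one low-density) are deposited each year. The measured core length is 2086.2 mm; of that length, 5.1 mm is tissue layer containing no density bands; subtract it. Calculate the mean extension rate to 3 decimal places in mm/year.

True density band count = 191 − 15 = 176.
176 density bands at 2 per year is 176 / 2 = 88 years.
Removing the 5.1 mm offcut leaves 2086.2 − 5.1 = 2081.1 mm.
2081.1 mm over 88 years gives 2081.1 / 88 ≈ 23.649 mm/year.

23.649 mm/year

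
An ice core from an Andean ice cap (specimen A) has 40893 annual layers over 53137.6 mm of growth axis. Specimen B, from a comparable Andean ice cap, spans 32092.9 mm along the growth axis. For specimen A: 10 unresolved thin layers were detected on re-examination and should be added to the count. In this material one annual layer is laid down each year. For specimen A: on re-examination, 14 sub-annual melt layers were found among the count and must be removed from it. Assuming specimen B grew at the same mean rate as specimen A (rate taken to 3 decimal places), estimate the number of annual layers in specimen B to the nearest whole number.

24687 annual layers

Specimen A: correcting the raw count gives 40893 − 14 + 10 = 40889 true annual layers.
A: Mean rate = 53137.6 mm / 40889 years ≈ 1.300 mm/year.
B spans 32092.9 / 1.300 = 24686.85 years ≈ 24687 annual layers.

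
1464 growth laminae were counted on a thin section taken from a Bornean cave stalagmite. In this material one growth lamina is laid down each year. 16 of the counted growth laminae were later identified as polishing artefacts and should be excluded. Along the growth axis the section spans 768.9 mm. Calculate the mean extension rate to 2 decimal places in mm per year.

0.53 mm per year

Adjusted count: 1464 − 16 = 1448 growth laminae.
Extension rate ≈ 768.9 / 1448 = 0.53 mm per year.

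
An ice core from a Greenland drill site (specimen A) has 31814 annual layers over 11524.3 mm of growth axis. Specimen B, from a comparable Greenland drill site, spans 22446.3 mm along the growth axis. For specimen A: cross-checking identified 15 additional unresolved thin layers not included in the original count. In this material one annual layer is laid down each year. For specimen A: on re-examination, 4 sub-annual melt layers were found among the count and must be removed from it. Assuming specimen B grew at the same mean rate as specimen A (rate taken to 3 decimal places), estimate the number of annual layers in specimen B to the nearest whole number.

62006 annual layers

Specimen A: correcting the raw count gives 31814 − 4 + 15 = 31825 true annual layers.
A: Extension rate ≈ 11524.3 / 31825 = 0.362 mm per year.
B spans 22446.3 / 0.362 = 62006.35 years ≈ 62006 annual layers.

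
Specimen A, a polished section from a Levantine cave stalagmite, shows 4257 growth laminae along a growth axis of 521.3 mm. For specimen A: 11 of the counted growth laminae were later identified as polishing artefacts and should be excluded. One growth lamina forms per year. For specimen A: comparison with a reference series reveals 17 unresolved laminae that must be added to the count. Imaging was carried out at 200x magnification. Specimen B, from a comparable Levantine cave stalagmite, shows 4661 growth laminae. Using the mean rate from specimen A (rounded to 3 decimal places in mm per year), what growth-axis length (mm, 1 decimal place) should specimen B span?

568.6 mm

Specimen A: adjusted count: 4257 − 11 + 17 = 4263 growth laminae.
A: 521.3 mm over 4263 years gives 521.3 / 4263 ≈ 0.122 mm per year.
B's length ≈ 0.122 × 4661 = 568.6 mm.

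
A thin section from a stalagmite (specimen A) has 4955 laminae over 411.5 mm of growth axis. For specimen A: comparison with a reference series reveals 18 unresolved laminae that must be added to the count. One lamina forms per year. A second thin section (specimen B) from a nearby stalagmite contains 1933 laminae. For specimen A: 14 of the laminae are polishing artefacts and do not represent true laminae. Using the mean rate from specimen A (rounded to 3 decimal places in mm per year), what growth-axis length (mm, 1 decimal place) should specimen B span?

Specimen A: true lamina count = 4955 − 14 + 18 = 4959.
A: 411.5 mm over 4959 years gives 411.5 / 4959 ≈ 0.083 mm/yr.
For B, 0.083 mm/year × 1933 years = 160.4 mm.

160.4 mm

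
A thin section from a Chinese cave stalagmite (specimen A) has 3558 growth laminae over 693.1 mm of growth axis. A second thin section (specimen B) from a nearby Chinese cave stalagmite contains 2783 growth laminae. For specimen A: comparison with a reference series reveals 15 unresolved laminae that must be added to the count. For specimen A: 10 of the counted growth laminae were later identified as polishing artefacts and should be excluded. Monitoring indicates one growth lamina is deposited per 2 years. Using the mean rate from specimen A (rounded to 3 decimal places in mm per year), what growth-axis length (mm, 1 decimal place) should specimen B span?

Specimen A: correcting the raw count gives 3558 − 10 + 15 = 3563 true growth laminae.
Specimen A: at 2 years per growth lamina, 3563 × 2 = 7126 years.
A: Extension rate ≈ 693.1 / 7126 = 0.097 mm/yr.
Specimen B: multiplying by 2 years per growth lamina: 2783 × 2 = 5566 years. Length of B = 0.097 × 5566 = 539.9 mm.

539.9 mm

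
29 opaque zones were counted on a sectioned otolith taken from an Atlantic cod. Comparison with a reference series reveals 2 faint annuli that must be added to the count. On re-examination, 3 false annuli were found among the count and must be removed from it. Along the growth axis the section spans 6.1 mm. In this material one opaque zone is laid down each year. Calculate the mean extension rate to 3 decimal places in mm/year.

0.218 mm/year

Correcting the raw count gives 29 − 3 + 2 = 28 true opaque zones.
6.1 mm over 28 years gives 6.1 / 28 ≈ 0.218 mm/year.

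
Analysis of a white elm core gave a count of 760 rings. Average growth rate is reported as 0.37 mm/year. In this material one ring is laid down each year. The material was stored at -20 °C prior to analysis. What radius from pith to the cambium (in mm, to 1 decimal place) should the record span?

281.2 mm

760 years of growth are recorded.
760 years at 0.37 mm/year gives 0.37 × 760 = 281.2 mm.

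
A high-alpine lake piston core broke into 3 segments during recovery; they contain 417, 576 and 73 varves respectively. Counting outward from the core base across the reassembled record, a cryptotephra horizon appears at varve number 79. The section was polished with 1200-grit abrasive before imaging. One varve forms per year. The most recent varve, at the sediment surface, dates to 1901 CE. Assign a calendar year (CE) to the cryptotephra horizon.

Total varves = 417 + 576 + 73 = 1066.
The cryptotephra horizon sits at varve 79 from the core base, so 1066 − 79 = 987 varves formed after it.
1901 − 987 = 914 CE.

914 CE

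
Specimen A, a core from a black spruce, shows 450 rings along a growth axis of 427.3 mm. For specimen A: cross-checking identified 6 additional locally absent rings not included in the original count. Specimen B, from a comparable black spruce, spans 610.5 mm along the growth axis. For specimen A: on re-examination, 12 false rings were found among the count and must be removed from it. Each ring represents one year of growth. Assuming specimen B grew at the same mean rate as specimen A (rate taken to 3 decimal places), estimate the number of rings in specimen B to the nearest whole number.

Specimen A: after corrections the count is 450 − 12 + 6 = 444 rings.
A: Mean rate = 427.3 mm / 444 years ≈ 0.962 mm/yr.
B spans 610.5 / 0.962 = 634.62 years ≈ 635 rings.

635 rings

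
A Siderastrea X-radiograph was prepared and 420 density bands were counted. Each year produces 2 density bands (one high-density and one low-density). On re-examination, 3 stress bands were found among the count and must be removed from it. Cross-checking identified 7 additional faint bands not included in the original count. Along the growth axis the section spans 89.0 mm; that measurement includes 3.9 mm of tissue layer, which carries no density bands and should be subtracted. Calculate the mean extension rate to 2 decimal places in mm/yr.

After corrections the count is 420 − 3 + 7 = 424 density bands.
Dividing by 2 density bands per year: 424 / 2 = 212 years.
Net length = 89.0 − 3.9 = 85.1 mm.
85.1 mm over 212 years gives 85.1 / 212 ≈ 0.40 mm/yr.

0.40 mm/yr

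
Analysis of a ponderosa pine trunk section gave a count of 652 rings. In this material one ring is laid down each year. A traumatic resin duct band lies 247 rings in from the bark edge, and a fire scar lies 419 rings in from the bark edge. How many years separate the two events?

Separation: 419 − 247 = 172 rings.
That is 172 years at one ring per year.

172 yr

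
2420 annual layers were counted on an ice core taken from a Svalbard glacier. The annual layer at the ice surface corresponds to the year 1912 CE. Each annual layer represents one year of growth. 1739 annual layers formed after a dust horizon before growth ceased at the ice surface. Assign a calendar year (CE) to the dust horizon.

173 CE

1739 annual layers post-date the dust horizon.
Counting back 1739 years from 1912 CE places the dust horizon in 1912 − 1739 = 173 CE.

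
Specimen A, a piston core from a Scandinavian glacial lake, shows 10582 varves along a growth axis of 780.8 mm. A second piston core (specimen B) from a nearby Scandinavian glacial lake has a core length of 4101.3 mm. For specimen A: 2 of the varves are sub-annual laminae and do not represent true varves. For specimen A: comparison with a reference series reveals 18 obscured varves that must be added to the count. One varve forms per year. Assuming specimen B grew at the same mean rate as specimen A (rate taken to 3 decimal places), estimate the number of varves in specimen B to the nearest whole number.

Specimen A: adjusted count: 10582 − 2 + 18 = 10598 varves.
A: 780.8 mm over 10598 years gives 780.8 / 10598 ≈ 0.074 mm per year.
For B, 4101.3 / 0.074 = 55422.97 years ≈ 55423 varves.

55423 varves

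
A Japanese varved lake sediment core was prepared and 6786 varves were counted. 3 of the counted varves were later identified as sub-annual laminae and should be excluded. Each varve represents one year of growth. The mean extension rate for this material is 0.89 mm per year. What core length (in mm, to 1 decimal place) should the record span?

6036.9 mm

True varve count = 6786 − 3 = 6783.
Length ≈ 0.89 × 6783 = 6036.9 mm.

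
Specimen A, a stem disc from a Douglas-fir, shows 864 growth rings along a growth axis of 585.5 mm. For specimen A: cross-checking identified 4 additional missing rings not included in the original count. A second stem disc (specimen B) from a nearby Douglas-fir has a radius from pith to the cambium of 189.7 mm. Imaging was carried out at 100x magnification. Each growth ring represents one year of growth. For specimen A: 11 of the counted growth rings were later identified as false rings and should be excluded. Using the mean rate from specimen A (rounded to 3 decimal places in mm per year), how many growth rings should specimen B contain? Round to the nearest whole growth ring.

278 growth rings

Specimen A: correcting the raw count gives 864 − 11 + 4 = 857 true growth rings.
A: Mean rate = 585.5 mm / 857 years ≈ 0.683 mm/yr.
Specimen B: 189.7 mm / 0.683 mm per year = 277.75 years ≈ 278 growth rings.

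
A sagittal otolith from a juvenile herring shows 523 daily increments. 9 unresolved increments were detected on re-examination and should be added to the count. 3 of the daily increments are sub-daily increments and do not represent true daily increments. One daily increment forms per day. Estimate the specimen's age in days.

After corrections the count is 523 − 3 + 9 = 529 daily increments.
At one daily increment per day, that is 529 days.

529 d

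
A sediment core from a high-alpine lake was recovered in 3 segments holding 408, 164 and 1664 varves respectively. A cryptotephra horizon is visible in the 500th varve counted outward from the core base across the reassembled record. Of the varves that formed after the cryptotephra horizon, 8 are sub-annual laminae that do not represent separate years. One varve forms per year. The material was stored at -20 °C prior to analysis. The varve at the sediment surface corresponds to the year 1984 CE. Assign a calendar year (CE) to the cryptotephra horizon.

Total varves = 408 + 164 + 1664 = 2236.
2236 − 500 = 1736 varves lie beyond the cryptotephra horizon toward the sediment surface.
Excluding 8 false varves: 1736 − 8 = 1728.
The varve at the sediment surface is 1984 CE, so the cryptotephra horizon dates to 1984 − 1728 = 256 CE.

256 CE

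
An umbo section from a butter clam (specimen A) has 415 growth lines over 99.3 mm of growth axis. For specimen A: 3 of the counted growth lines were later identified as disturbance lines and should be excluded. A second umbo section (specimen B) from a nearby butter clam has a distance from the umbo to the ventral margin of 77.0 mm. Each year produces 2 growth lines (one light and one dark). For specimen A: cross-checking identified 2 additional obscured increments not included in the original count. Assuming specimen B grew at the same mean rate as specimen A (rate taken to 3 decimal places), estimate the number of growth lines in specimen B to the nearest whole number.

Specimen A: adjusted count: 415 − 3 + 2 = 414 growth lines.
Specimen A: dividing by 2 growth lines per year: 414 / 2 = 207 years.
A: 99.3 mm over 207 years gives 99.3 / 207 ≈ 0.480 mm/year.
For B, 77.0 / 0.480 = 160.42 years; at 2 growth lines per year that is 160.42 × 2 ≈ 321 growth lines.

321 growth lines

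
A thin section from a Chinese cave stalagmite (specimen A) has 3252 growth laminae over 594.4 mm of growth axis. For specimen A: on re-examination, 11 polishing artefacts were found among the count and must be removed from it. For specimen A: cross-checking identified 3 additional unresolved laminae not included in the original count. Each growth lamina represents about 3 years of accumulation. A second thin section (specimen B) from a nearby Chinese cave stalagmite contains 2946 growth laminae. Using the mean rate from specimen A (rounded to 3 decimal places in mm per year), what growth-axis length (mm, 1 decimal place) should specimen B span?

Specimen A: true growth lamina count = 3252 − 11 + 3 = 3244.
Specimen A: multiplying by 3 years per growth lamina: 3244 × 3 = 9732 years.
A: Extension rate ≈ 594.4 / 9732 = 0.061 mm per year.
Specimen B: at 3 years per growth lamina, 2946 × 3 = 8838 years. Length of B = 0.061 × 8838 = 539.1 mm.

539.1 mm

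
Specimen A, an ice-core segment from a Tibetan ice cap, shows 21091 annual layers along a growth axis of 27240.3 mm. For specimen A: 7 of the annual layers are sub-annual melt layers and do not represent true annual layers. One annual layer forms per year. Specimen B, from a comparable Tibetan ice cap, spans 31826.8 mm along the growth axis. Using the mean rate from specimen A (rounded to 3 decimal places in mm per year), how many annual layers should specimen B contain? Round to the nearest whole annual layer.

24634 annual layers

Specimen A: after corrections the count is 21091 − 7 = 21084 annual layers.
A: 27240.3 mm over 21084 years gives 27240.3 / 21084 ≈ 1.292 mm/year.
For B, 31826.8 / 1.292 = 24633.75 years ≈ 24634 annual layers.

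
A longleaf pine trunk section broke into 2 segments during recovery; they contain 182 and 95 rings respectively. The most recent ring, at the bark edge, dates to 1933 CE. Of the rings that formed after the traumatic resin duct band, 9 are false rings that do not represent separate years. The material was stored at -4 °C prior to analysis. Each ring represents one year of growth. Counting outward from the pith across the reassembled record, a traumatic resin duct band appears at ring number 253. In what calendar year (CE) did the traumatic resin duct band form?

1918 CE

Total rings = 182 + 95 = 277.
The traumatic resin duct band sits at ring 253 from the pith, so 277 − 253 = 24 rings formed after it.
24 − 9 false = 15 true rings after the traumatic resin duct band.
The ring at the bark edge is 1933 CE, so the traumatic resin duct band dates to 1933 − 15 = 1918 CE.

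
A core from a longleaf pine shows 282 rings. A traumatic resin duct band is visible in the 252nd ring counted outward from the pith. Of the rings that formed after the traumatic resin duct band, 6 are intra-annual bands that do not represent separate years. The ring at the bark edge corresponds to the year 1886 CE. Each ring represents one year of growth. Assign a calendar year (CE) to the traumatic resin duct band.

282 − 252 = 30 rings lie beyond the traumatic resin duct band toward the bark edge.
Excluding 6 false rings: 30 − 6 = 24.
Counting back 24 years from 1886 CE places the traumatic resin duct band in 1886 − 24 = 1862 CE.

1862 CE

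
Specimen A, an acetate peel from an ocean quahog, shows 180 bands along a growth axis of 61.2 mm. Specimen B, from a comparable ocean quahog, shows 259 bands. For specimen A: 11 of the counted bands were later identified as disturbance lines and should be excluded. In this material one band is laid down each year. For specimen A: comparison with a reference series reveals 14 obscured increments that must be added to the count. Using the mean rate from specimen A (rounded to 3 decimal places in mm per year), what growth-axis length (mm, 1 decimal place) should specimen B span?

86.5 mm

Specimen A: after corrections the count is 180 − 11 + 14 = 183 bands.
A: Extension rate ≈ 61.2 / 183 = 0.334 mm per year.
Length of B = 0.334 × 259 = 86.5 mm.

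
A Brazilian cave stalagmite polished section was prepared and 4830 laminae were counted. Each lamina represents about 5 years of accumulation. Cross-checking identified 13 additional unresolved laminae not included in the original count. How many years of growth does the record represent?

24215 years

Adjusted count: 4830 + 13 = 4843 laminae.
4843 laminae at 5 years each span 4843 × 5 = 24215 years.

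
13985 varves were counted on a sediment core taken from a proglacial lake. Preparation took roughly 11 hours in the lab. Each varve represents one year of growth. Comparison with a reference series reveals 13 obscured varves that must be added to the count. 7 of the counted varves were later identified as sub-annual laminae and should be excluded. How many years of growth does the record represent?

Correcting the raw count gives 13985 − 7 + 13 = 13991 true varves.
With a one-to-one varve periodicity this is 13991 years.

13991 yr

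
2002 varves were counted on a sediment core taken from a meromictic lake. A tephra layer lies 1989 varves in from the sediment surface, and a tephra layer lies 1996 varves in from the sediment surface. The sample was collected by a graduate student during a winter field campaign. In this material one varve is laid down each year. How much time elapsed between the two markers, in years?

Separation: 1996 − 1989 = 7 varves.
That is 7 years at one varve per year.

7 yr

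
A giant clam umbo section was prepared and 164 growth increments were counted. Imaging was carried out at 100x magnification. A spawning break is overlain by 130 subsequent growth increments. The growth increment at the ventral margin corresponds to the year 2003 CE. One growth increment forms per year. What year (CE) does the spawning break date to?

There are 130 growth increments younger than the spawning break.
Counting back 130 years from 2003 CE places the spawning break in 2003 − 130 = 1873 CE.

1873 CE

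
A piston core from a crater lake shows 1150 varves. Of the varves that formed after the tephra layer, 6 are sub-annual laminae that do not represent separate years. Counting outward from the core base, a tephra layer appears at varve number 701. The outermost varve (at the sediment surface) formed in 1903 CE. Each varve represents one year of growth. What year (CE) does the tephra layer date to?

1460 CE

Between varve 701 and the sediment surface there are 1150 − 701 = 449 varves.
Excluding 6 false varves: 449 − 6 = 443.
The varve at the sediment surface is 1903 CE, so the tephra layer dates to 1903 − 443 = 1460 CE.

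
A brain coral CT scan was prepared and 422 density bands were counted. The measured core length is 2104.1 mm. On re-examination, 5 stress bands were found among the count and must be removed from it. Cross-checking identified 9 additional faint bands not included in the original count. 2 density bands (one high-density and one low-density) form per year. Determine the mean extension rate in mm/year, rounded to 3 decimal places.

Adjusted count: 422 − 5 + 9 = 426 density bands.
Dividing by 2 density bands per year: 426 / 2 = 213 years.
2104.1 mm over 213 years gives 2104.1 / 213 ≈ 9.878 mm/year.

9.878 mm/year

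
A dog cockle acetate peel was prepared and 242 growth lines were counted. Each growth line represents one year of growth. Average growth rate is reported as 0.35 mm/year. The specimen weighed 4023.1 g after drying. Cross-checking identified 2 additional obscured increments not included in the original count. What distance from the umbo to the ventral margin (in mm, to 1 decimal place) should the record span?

After corrections the count is 242 + 2 = 244 growth lines.
Predicted length = 0.35 mm/year × 244 years = 85.4 mm.

85.4 mm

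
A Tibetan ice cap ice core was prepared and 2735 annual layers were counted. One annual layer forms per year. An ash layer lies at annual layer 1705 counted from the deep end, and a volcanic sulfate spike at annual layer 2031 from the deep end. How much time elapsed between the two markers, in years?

2031 − 1705 = 326 annual layers lie between the two events.
At one annual layer per year, 326 years elapsed between them.

326 years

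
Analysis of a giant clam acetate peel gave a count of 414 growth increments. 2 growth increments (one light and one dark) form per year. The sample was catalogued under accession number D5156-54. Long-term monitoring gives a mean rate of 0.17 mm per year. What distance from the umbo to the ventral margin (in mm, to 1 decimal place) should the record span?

35.2 mm

Dividing by 2 growth increments per year: 414 / 2 = 207 years.
Predicted length = 0.17 mm/year × 207 years = 35.2 mm.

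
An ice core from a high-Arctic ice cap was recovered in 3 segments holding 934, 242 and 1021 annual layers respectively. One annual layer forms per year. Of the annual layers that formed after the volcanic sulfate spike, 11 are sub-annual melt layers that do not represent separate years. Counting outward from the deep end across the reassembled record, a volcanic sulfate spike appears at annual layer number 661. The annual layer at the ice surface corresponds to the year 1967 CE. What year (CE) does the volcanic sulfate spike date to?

Total annual layers = 934 + 242 + 1021 = 2197.
The volcanic sulfate spike sits at annual layer 661 from the deep end, so 2197 − 661 = 1536 annual layers formed after it.
Removing the 11 false annual layers leaves 1536 − 11 = 1525 true annual layers beyond the volcanic sulfate spike.
1967 − 1525 = 442 CE.

442 CE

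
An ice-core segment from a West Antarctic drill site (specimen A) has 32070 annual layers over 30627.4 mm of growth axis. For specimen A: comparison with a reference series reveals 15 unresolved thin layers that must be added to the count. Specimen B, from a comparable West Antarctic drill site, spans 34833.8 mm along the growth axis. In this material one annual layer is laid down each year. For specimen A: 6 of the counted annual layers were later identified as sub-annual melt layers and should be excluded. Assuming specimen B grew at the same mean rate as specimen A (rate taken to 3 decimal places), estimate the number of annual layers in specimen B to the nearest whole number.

36475 annual layers

Specimen A: correcting the raw count gives 32070 − 6 + 15 = 32079 true annual layers.
A: 30627.4 mm over 32079 years gives 30627.4 / 32079 ≈ 0.955 mm/yr.
Specimen B: 34833.8 mm / 0.955 mm per year = 36475.18 years ≈ 36475 annual layers.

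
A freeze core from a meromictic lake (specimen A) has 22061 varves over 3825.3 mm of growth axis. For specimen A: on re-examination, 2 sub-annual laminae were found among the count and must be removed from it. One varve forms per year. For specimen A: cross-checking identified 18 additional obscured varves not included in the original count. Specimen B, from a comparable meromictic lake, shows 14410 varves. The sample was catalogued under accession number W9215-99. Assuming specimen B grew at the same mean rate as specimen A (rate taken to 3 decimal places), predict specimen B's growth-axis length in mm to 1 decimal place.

Specimen A: after corrections the count is 22061 − 2 + 18 = 22077 varves.
A: Mean rate = 3825.3 mm / 22077 years ≈ 0.173 mm/year.
For B, 0.173 mm/year × 14410 years = 2492.9 mm.

2492.9 mm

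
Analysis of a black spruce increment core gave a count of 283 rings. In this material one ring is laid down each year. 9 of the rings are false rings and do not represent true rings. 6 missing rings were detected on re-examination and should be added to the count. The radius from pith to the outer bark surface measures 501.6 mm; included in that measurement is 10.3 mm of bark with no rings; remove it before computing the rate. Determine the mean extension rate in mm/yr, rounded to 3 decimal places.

1.755 mm/yr

Correcting the raw count gives 283 − 9 + 6 = 280 true rings.
Net length = 501.6 − 10.3 = 491.3 mm.
Mean rate = 491.3 mm / 280 years ≈ 1.755 mm/yr.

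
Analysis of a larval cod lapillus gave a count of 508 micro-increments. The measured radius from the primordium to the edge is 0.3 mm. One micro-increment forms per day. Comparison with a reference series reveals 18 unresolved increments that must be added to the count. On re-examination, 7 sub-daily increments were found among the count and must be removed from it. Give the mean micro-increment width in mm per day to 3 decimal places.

0.001 mm per day

True micro-increment count = 508 − 7 + 18 = 519.
Mean rate = 0.3 mm / 519 days ≈ 0.001 mm per day.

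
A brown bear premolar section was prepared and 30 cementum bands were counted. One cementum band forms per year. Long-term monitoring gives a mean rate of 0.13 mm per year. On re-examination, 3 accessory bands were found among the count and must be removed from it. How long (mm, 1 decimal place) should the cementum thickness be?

3.5 mm

Adjusted count: 30 − 3 = 27 cementum bands.
Predicted length = 0.13 mm/year × 27 years = 3.5 mm.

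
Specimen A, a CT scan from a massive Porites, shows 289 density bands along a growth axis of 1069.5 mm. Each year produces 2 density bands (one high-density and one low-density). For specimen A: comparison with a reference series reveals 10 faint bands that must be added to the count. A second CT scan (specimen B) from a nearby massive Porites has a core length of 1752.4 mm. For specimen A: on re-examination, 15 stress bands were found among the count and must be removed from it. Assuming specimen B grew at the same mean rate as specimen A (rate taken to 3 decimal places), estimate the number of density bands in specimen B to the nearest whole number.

465 density bands

Specimen A: adjusted count: 289 − 15 + 10 = 284 density bands.
Specimen A: 284 density bands at 2 per year is 284 / 2 = 142 years.
A: 1069.5 mm over 142 years gives 1069.5 / 142 ≈ 7.532 mm/yr.
B spans 1752.4 / 7.532 = 232.66 years; at 2 density bands per year that is 232.66 × 2 ≈ 465 density bands.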